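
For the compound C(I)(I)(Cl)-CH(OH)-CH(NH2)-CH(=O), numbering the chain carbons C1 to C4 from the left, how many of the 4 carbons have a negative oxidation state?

Each bond to a more electronegative atom (O, N, halogen) counts +1, each bond to a less electronegative atom (H, metal, B, Si) counts −1, and each C–C bond counts 0. Tallying each carbon:
C1: 1C, 1Cl, 2I → 0 + 1 + 2 = +3
C2: 2C, 1H, 1O → 0 − 1 + 1 = 0
C3: 2C, 1H, 1N → 0 − 1 + 1 = 0
C4: 1C, 1H, 2O → 0 − 1 + 2 = +1
0 carbons meet the condition.

0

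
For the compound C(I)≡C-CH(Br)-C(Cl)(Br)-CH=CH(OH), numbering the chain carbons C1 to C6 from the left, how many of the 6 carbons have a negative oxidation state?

Each bond to a more electronegative atom (O, N, halogen) counts +1, each bond to a less electronegative atom (H, metal, B, Si) counts −1, and each C–C bond counts 0. Tallying each carbon:
C1: 3C, 1I → 0 + 1 = +1
C2: 4C → 0 = 0
C3: 2C, 1H, 1Br → 0 − 1 + 1 = 0
C4: 2C, 1Cl, 1Br → 0 + 1 + 1 = +2
C5: 3C, 1H → 0 − 1 = -1
C6: 2C, 1H, 1O → 0 − 1 + 1 = 0
1 carbon (C5) meets the condition.

1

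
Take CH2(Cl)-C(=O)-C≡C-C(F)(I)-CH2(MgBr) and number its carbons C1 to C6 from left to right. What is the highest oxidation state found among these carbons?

+2

Bonds to more-electronegative neighbours contribute +1 each, bonds to H or metals contribute −1 each, and C–C bonds contribute 0. Tallying each carbon:
C1: 1C, 2H, 1Cl → 0 − 2 + 1 = -1
C2: 2C, 2O → 0 + 2 = +2
C3: 4C → 0 = 0
C4: 4C → 0 = 0
C5: 2C, 1F, 1I → 0 + 1 + 1 = +2
C6: 1C, 2H, 1Mg → 0 − 2 − 1 = -3
The highest value is +2.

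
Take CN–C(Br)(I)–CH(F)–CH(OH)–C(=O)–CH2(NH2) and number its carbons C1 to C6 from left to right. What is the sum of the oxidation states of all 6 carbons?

Tallying each carbon's bonds:
C1: 1C, 3N → 0 + 3 = +3
C2: 2C, 1Br, 1I → 0 + 1 + 1 = +2
C3: 2C, 1H, 1F → 0 − 1 + 1 = 0
C4: 2C, 1H, 1O → 0 − 1 + 1 = 0
C5: 2C, 2O → 0 + 2 = +2
C6: 1C, 2H, 1N → 0 − 2 + 1 = -1
Sum = +3 + 2 + 0 + 0 + 2 − 1 = +6.

+6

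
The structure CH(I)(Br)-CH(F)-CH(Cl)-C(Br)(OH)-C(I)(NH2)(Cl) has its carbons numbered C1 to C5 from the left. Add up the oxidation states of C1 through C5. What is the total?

Tallying each carbon's bonds:
C1: 1C, 1H, 1Br, 1I → 0 − 1 + 1 + 1 = +1
C2: 2C, 1H, 1F → 0 − 1 + 1 = 0
C3: 2C, 1H, 1Cl → 0 − 1 + 1 = 0
C4: 2C, 1O, 1Br → 0 + 1 + 1 = +2
C5: 1C, 1N, 1Cl, 1I → 0 + 1 + 1 + 1 = +3
Sum = +1 + 0 + 0 + 2 + 3 = +6.

+6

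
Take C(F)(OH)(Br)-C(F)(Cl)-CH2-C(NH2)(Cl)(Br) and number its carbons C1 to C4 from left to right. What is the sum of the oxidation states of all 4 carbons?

+6

Assign +1 per bond to O/N/halogen, −1 per bond to H or an electropositive element, and 0 per bond to carbon. Tallying each carbon:
C1: 1C, 1O, 1F, 1Br → 0 + 1 + 1 + 1 = +3
C2: 2C, 1F, 1Cl → 0 + 1 + 1 = +2
C3: 2C, 2H → 0 − 2 = -2
C4: 1C, 1N, 1Cl, 1Br → 0 + 1 + 1 + 1 = +3
Sum = +3 + 2 − 2 + 3 = +6.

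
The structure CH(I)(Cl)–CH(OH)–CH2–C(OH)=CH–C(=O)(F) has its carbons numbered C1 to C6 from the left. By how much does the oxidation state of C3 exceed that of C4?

-3

C3: 2C, 2H → 0 − 2 = -2
C4: 3C, 1O → 0 + 1 = +1
Difference: -2 − (+1) = -3.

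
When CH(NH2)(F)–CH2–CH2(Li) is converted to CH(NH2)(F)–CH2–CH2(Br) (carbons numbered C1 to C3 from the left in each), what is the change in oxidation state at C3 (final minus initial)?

Before: C3 has 1 bond to C, 2 bonds to H, 1 bond to Li → oxidation state -3.
After: C3 has 1 bond to C, 2 bonds to H, 1 bond to Br → oxidation state -1.
Δ = -1 − (-3) = +2, so this is an oxidation at C3.

+2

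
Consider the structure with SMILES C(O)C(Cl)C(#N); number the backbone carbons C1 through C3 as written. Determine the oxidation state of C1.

-1

Each bond to a more electronegative atom (O, N, halogen) counts +1, each bond to a less electronegative atom (H, metal, B, Si) counts −1, and each C–C bond counts 0.
C1 has one bond to C (0), one bond to H (-1), one bond to O (+1), one bond to H (-1).
Oxidation state = 0 − 1 + 1 − 1 = -1.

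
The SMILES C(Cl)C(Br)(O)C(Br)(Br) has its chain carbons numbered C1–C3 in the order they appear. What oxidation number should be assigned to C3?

+1

C3 has one bond to C (0), one bond to Br (+1), one bond to Br (+1), one bond to H (-1).
Oxidation state = 0 + 1 + 1 − 1 = +1.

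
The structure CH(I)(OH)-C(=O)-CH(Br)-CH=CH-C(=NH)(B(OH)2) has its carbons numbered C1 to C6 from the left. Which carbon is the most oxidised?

C2

Bonds to more-electronegative neighbours contribute +1 each, bonds to H or metals contribute −1 each, and C–C bonds contribute 0. Tallying each carbon:
C1: 1C, 1H, 1O, 1I → 0 − 1 + 1 + 1 = +1
C2: 2C, 2O → 0 + 2 = +2
C3: 2C, 1H, 1Br → 0 − 1 + 1 = 0
C4: 3C, 1H → 0 − 1 = -1
C5: 3C, 1H → 0 − 1 = -1
C6: 1C, 2N, 1B → 0 + 2 − 1 = +1
The most oxidised carbon is C2 at +2.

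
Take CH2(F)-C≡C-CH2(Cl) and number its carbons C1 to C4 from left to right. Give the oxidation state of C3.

Bonds to more-electronegative neighbours contribute +1 each, bonds to H or metals contribute −1 each, and C–C bonds contribute 0.
C3 has a triple bond to C (3×0 = 0), one bond to C (0).
Oxidation state = 0 + 0 = 0.

0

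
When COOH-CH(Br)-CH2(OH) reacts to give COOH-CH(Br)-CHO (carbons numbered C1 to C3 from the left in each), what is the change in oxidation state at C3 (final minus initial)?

Before: C3 has 1 bond to C, 2 bonds to H, 1 bond to O → oxidation state -1.
After: C3 has 1 bond to C, 1 bond to H, 2 bonds to O → oxidation state +1.
Δ = +1 − (-1) = +2, so this is an oxidation at C3.

+2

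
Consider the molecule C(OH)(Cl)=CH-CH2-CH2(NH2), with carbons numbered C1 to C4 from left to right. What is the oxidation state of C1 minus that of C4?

+3

C1: 2C, 1O, 1Cl → 0 + 1 + 1 = +2
C4: 1C, 2H, 1N → 0 − 2 + 1 = -1
Difference: +2 − (-1) = +3.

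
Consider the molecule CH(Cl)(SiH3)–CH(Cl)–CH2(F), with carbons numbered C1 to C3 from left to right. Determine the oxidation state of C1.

Count +1 for every bond to an atom more electronegative than carbon and −1 for every bond to one less electronegative; C–C bonds are 0.
C1 has one bond to C (0), one bond to H (-1), one bond to Cl (+1), one bond to Si (-1).
Oxidation state = 0 − 1 + 1 − 1 = -1.

-1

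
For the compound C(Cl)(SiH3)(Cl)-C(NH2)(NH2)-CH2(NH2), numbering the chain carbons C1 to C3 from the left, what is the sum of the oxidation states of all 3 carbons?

Tallying each carbon's bonds:
C1: 1C, 2Cl, 1Si → 0 + 2 − 1 = +1
C2: 2C, 2N → 0 + 2 = +2
C3: 1C, 2H, 1N → 0 − 2 + 1 = -1
Sum = +1 + 2 − 1 = +2.

+2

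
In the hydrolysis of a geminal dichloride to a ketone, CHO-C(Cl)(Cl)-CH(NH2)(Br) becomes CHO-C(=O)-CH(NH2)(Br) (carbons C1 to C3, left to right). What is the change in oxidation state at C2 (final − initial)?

0

Before: C2 has 2 bonds to C, 2 bonds to Cl → oxidation state +2.
After: C2 has 2 bonds to C, 2 bonds to O → oxidation state +2.
Δ = +2 − (+2) = 0, so no net redox change at C2.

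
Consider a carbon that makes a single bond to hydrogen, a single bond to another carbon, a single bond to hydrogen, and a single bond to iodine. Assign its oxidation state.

Assign +1 per bond to O/N/halogen, −1 per bond to H or an electropositive element, and 0 per bond to carbon.
The carbon has one bond to C (0), one bond to H (-1), one bond to I (+1), one bond to H (-1).
Oxidation state = 0 − 1 + 1 − 1 = -1.

-1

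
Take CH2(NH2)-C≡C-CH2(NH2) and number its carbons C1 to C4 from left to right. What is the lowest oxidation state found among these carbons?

-1

Tallying each carbon's bonds:
C1: 1C, 2H, 1N → 0 − 2 + 1 = -1
C2: 4C → 0 = 0
C3: 4C → 0 = 0
C4: 1C, 2H, 1N → 0 − 2 + 1 = -1
The lowest value is -1.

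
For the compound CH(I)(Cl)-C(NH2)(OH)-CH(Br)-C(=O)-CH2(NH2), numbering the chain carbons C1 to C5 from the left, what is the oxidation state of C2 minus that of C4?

C2: 2C, 1O, 1N → 0 + 1 + 1 = +2
C4: 2C, 2O → 0 + 2 = +2
Difference: +2 − (+2) = 0.

0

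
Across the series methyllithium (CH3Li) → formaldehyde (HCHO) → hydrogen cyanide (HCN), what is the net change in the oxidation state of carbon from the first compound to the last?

Carbon oxidation states along the series — methyllithium: -4, formaldehyde: 0, hydrogen cyanide: +2.
Net change = +2 − (-4) = +6.

+6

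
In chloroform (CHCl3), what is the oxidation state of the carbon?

+2

The carbon has one bond to H (-1), one bond to Cl (+1), one bond to Cl (+1), one bond to Cl (+1).
Oxidation state = -1 + 1 + 1 + 1 = +2.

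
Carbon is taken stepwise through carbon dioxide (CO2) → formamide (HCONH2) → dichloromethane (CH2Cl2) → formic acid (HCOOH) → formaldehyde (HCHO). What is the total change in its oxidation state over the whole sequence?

Carbon oxidation states along the series — carbon dioxide: +4, formamide: +2, dichloromethane: 0, formic acid: +2, formaldehyde: 0.
Net change = 0 − (+4) = -4.

-4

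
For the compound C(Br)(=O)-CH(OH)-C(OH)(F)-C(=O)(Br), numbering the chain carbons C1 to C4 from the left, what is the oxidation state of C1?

+3

C1 has one bond to C (0), one bond to Br (+1), a double bond to O (2×+1 = +2).
Oxidation state = 0 + 1 + 2 = +3.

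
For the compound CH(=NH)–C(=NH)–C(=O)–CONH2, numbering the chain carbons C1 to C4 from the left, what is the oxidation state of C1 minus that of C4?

-2

C1: 1C, 1H, 2N → 0 − 1 + 2 = +1
C4: 1C, 2O, 1N → 0 + 2 + 1 = +3
Difference: +1 − (+3) = -2.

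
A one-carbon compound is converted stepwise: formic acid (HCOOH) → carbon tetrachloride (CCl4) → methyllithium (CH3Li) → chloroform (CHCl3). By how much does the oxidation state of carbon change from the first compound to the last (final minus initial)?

0

Carbon oxidation states along the series — formic acid: +2, carbon tetrachloride: +4, methyllithium: -4, chloroform: +2.
Net change = +2 − (+2) = 0.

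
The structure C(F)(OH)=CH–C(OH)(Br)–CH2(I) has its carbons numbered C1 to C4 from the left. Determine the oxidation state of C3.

+2

Assign +1 per bond to O/N/halogen, −1 per bond to H or an electropositive element, and 0 per bond to carbon.
C3 has one bond to C (0), one bond to C (0), one bond to O (+1), one bond to Br (+1).
Oxidation state = 0 + 0 + 1 + 1 = +2.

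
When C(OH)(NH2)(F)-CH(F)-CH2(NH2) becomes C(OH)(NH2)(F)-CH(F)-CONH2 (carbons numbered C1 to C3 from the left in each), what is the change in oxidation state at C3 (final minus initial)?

Before: C3 has 1 bond to C, 2 bonds to H, 1 bond to N → oxidation state -1.
After: C3 has 1 bond to C, 2 bonds to O, 1 bond to N → oxidation state +3.
Δ = +3 − (-1) = +4, so this is an oxidation at C3.

+4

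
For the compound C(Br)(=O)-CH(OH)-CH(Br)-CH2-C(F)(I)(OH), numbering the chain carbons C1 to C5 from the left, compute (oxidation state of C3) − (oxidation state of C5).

C3: 2C, 1H, 1Br → 0 − 1 + 1 = 0
C5: 1C, 1O, 1F, 1I → 0 + 1 + 1 + 1 = +3
Difference: 0 − (+3) = -3.

-3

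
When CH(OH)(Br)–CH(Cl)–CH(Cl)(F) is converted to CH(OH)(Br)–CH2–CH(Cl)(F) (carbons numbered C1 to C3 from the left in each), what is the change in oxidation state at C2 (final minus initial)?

Before: C2 has 2 bonds to C, 1 bond to H, 1 bond to Cl → oxidation state 0.
After: C2 has 2 bonds to C, 2 bonds to H → oxidation state -2.
Δ = -2 − (0) = -2, so this is a reduction at C2.

-2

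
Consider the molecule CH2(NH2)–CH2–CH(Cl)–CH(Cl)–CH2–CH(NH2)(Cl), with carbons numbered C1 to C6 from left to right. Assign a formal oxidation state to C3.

Bonds to more-electronegative neighbours contribute +1 each, bonds to H or metals contribute −1 each, and C–C bonds contribute 0.
C3 has one bond to C (0), one bond to C (0), one bond to H (-1), one bond to Cl (+1).
Oxidation state = 0 + 0 − 1 + 1 = 0.

0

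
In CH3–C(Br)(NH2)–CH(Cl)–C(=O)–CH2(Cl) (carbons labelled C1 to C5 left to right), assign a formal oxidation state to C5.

-1

C5 has one bond to C (0), one bond to H (-1), one bond to H (-1), one bond to Cl (+1).
Oxidation state = 0 − 1 − 1 + 1 = -1.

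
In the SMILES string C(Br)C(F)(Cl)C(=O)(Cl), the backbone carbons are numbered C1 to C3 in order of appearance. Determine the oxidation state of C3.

C3 has one bond to C (0), a double bond to O (2×+1 = +2), one bond to Cl (+1).
Oxidation state = 0 + 2 + 1 = +3.

+3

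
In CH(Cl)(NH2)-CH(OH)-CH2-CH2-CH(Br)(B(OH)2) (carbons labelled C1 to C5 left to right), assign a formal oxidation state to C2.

Each bond to a more electronegative atom (O, N, halogen) counts +1, each bond to a less electronegative atom (H, metal, B, Si) counts −1, and each C–C bond counts 0.
C2 has one bond to C (0), one bond to C (0), one bond to O (+1), one bond to H (-1).
Oxidation state = 0 + 0 + 1 − 1 = 0.

0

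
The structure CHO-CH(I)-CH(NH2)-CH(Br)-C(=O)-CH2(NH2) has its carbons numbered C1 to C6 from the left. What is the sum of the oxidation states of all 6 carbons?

Tallying each carbon's bonds:
C1: 1C, 1H, 2O → 0 − 1 + 2 = +1
C2: 2C, 1H, 1I → 0 − 1 + 1 = 0
C3: 2C, 1H, 1N → 0 − 1 + 1 = 0
C4: 2C, 1H, 1Br → 0 − 1 + 1 = 0
C5: 2C, 2O → 0 + 2 = +2
C6: 1C, 2H, 1N → 0 − 2 + 1 = -1
Sum = +1 + 0 + 0 + 0 + 2 − 1 = +2.

+2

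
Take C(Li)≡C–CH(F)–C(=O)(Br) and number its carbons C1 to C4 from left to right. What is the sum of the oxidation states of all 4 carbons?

+2

Bonds to more-electronegative neighbours contribute +1 each, bonds to H or metals contribute −1 each, and C–C bonds contribute 0. Tallying each carbon:
C1: 3C, 1Li → 0 − 1 = -1
C2: 4C → 0 = 0
C3: 2C, 1H, 1F → 0 − 1 + 1 = 0
C4: 1C, 2O, 1Br → 0 + 2 + 1 = +3
Sum = -1 + 0 + 0 + 3 = +2.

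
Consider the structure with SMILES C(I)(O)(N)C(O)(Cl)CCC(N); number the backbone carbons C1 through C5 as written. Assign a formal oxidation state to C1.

Count +1 for every bond to an atom more electronegative than carbon and −1 for every bond to one less electronegative; C–C bonds are 0.
C1 has one bond to C (0), one bond to I (+1), one bond to O (+1), one bond to N (+1).
Oxidation state = 0 + 1 + 1 + 1 = +3.

+3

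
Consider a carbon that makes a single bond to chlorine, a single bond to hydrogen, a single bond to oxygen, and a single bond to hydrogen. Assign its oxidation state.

0

Assign +1 per bond to O/N/halogen, −1 per bond to H or an electropositive element, and 0 per bond to carbon.
The carbon has one bond to H (-1), one bond to O (+1), one bond to H (-1), one bond to Cl (+1).
Oxidation state = -1 + 1 − 1 + 1 = 0.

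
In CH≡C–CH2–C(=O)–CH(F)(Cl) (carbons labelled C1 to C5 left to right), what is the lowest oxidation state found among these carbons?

-2

Count +1 for every bond to an atom more electronegative than carbon and −1 for every bond to one less electronegative; C–C bonds are 0. Tallying each carbon:
C1: 3C, 1H → 0 − 1 = -1
C2: 4C → 0 = 0
C3: 2C, 2H → 0 − 2 = -2
C4: 2C, 2O → 0 + 2 = +2
C5: 1C, 1H, 1F, 1Cl → 0 − 1 + 1 + 1 = +1
The lowest value is -2.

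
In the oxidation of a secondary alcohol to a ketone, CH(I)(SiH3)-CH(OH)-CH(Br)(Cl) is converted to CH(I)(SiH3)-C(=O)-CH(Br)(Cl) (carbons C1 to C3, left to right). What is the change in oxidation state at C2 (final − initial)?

Before: C2 has 2 bonds to C, 1 bond to H, 1 bond to O → oxidation state 0.
After: C2 has 2 bonds to C, 2 bonds to O → oxidation state +2.
Δ = +2 − (0) = +2, so this is an oxidation at C2.

+2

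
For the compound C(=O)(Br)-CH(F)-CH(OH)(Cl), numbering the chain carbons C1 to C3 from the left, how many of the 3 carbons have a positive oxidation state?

Assign +1 per bond to O/N/halogen, −1 per bond to H or an electropositive element, and 0 per bond to carbon. Tallying each carbon:
C1: 1C, 2O, 1Br → 0 + 2 + 1 = +3
C2: 2C, 1H, 1F → 0 − 1 + 1 = 0
C3: 1C, 1H, 1O, 1Cl → 0 − 1 + 1 + 1 = +1
2 carbons (C1, C3) meet the condition.

2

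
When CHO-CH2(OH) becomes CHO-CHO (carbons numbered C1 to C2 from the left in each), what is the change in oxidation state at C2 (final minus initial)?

Before: C2 has 1 bond to C, 2 bonds to H, 1 bond to O → oxidation state -1.
After: C2 has 1 bond to C, 1 bond to H, 2 bonds to O → oxidation state +1.
Δ = +1 − (-1) = +2, so this is an oxidation at C2.

+2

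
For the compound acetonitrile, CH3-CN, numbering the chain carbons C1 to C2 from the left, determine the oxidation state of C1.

C1 has one bond to H (-1), one bond to H (-1), one bond to H (-1), one bond to C (0).
Oxidation state = -1 − 1 − 1 + 0 = -3.

-3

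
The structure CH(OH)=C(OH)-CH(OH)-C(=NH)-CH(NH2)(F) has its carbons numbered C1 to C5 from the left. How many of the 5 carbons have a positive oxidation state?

3

Count +1 for every bond to an atom more electronegative than carbon and −1 for every bond to one less electronegative; C–C bonds are 0. Tallying each carbon:
C1: 2C, 1H, 1O → 0 − 1 + 1 = 0
C2: 3C, 1O → 0 + 1 = +1
C3: 2C, 1H, 1O → 0 − 1 + 1 = 0
C4: 2C, 2N → 0 + 2 = +2
C5: 1C, 1H, 1N, 1F → 0 − 1 + 1 + 1 = +1
3 carbons (C2, C4, C5) meet the condition.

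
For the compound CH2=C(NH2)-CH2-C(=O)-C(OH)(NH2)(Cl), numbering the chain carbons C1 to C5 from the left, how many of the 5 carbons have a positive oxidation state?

3

Tallying each carbon's bonds:
C1: 2C, 2H → 0 − 2 = -2
C2: 3C, 1N → 0 + 1 = +1
C3: 2C, 2H → 0 − 2 = -2
C4: 2C, 2O → 0 + 2 = +2
C5: 1C, 1O, 1N, 1Cl → 0 + 1 + 1 + 1 = +3
3 carbons (C2, C4, C5) meet the condition.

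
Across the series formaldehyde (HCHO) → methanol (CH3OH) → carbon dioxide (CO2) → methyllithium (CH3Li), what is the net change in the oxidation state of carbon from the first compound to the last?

-4

Carbon oxidation states along the series — formaldehyde: 0, methanol: -2, carbon dioxide: +4, methyllithium: -4.
Net change = -4 − (0) = -4.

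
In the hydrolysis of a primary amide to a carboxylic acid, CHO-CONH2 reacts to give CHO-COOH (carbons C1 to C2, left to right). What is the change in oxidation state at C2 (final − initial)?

0

Before: C2 has 1 bond to C, 2 bonds to O, 1 bond to N → oxidation state +3.
After: C2 has 1 bond to C, 3 bonds to O → oxidation state +3.
Δ = +3 − (+3) = 0, so no net redox change at C2.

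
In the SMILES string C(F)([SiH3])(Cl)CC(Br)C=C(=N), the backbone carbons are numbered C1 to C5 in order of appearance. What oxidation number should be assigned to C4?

-1

Bonds to more-electronegative neighbours contribute +1 each, bonds to H or metals contribute −1 each, and C–C bonds contribute 0.
C4 has one bond to C (0), a double bond to C (2×0 = 0), one bond to H (-1).
Oxidation state = 0 + 0 − 1 = -1.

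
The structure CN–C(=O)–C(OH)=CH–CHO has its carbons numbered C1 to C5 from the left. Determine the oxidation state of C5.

C5 has one bond to C (0), a double bond to O (2×+1 = +2), one bond to H (-1).
Oxidation state = 0 + 2 − 1 = +1.

+1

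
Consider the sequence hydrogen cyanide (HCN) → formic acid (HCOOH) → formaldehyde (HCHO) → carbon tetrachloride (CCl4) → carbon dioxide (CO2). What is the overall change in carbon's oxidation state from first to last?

Carbon oxidation states along the series — hydrogen cyanide: +2, formic acid: +2, formaldehyde: 0, carbon tetrachloride: +4, carbon dioxide: +4.
Net change = +4 − (+2) = +2.

+2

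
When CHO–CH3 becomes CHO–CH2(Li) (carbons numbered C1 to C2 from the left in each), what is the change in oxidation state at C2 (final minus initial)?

Before: C2 has 1 bond to C, 3 bonds to H → oxidation state -3.
After: C2 has 1 bond to C, 2 bonds to H, 1 bond to Li → oxidation state -3.
Δ = -3 − (-3) = 0, so no net redox change at C2.

0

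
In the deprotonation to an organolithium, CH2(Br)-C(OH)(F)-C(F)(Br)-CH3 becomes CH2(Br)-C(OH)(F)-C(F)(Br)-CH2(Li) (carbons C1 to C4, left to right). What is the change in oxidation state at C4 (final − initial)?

Before: C4 has 1 bond to C, 3 bonds to H → oxidation state -3.
After: C4 has 1 bond to C, 2 bonds to H, 1 bond to Li → oxidation state -3.
Δ = -3 − (-3) = 0, so no net redox change at C4.

0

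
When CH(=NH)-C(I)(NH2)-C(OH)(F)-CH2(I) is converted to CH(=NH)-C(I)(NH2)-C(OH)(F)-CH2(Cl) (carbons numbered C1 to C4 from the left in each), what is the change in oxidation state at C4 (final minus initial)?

0

Before: C4 has 1 bond to C, 2 bonds to H, 1 bond to I → oxidation state -1.
After: C4 has 1 bond to C, 2 bonds to H, 1 bond to Cl → oxidation state -1.
Δ = -1 − (-1) = 0, so no net redox change at C4.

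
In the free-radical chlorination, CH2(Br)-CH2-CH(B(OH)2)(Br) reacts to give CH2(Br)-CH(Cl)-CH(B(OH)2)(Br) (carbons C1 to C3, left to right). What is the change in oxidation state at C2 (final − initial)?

Before: C2 has 2 bonds to C, 2 bonds to H → oxidation state -2.
After: C2 has 2 bonds to C, 1 bond to H, 1 bond to Cl → oxidation state 0.
Δ = 0 − (-2) = +2, so this is an oxidation at C2.

+2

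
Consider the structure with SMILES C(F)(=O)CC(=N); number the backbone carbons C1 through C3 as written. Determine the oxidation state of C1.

+3

Each bond to a more electronegative atom (O, N, halogen) counts +1, each bond to a less electronegative atom (H, metal, B, Si) counts −1, and each C–C bond counts 0.
C1 has one bond to C (0), one bond to F (+1), a double bond to O (2×+1 = +2).
Oxidation state = 0 + 1 + 2 = +3.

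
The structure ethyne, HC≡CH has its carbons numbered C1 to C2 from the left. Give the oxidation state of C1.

-1

C1 has one bond to H (-1), a triple bond to C (3×0 = 0).
Oxidation state = -1 + 0 = -1.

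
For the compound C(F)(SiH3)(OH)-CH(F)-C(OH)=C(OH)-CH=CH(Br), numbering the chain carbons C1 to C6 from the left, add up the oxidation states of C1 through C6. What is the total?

Tallying each carbon's bonds:
C1: 1C, 1O, 1F, 1Si → 0 + 1 + 1 − 1 = +1
C2: 2C, 1H, 1F → 0 − 1 + 1 = 0
C3: 3C, 1O → 0 + 1 = +1
C4: 3C, 1O → 0 + 1 = +1
C5: 3C, 1H → 0 − 1 = -1
C6: 2C, 1H, 1Br → 0 − 1 + 1 = 0
Sum = +1 + 0 + 1 + 1 − 1 + 0 = +2.

+2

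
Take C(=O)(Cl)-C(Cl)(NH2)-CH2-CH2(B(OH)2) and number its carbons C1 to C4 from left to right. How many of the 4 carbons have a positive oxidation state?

Tallying each carbon's bonds:
C1: 1C, 2O, 1Cl → 0 + 2 + 1 = +3
C2: 2C, 1N, 1Cl → 0 + 1 + 1 = +2
C3: 2C, 2H → 0 − 2 = -2
C4: 1C, 2H, 1B → 0 − 2 − 1 = -3
2 carbons (C1, C2) meet the condition.

2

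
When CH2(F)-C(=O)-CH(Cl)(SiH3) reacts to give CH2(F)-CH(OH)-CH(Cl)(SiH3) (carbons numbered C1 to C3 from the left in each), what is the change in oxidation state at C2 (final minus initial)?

-2

Before: C2 has 2 bonds to C, 2 bonds to O → oxidation state +2.
After: C2 has 2 bonds to C, 1 bond to H, 1 bond to O → oxidation state 0.
Δ = 0 − (+2) = -2, so this is a reduction at C2.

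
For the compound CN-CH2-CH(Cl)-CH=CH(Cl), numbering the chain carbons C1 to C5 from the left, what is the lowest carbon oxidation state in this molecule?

Each bond to a more electronegative atom (O, N, halogen) counts +1, each bond to a less electronegative atom (H, metal, B, Si) counts −1, and each C–C bond counts 0. Tallying each carbon:
C1: 1C, 3N → 0 + 3 = +3
C2: 2C, 2H → 0 − 2 = -2
C3: 2C, 1H, 1Cl → 0 − 1 + 1 = 0
C4: 3C, 1H → 0 − 1 = -1
C5: 2C, 1H, 1Cl → 0 − 1 + 1 = 0
The lowest value is -2.

-2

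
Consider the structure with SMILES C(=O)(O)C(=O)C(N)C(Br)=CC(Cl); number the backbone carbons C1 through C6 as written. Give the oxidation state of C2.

+2

Assign +1 per bond to O/N/halogen, −1 per bond to H or an electropositive element, and 0 per bond to carbon.
C2 has one bond to C (0), one bond to C (0), a double bond to O (2×+1 = +2).
Oxidation state = 0 + 0 + 2 = +2.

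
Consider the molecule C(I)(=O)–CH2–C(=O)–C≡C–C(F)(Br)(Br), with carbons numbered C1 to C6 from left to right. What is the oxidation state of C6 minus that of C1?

0

C6: 1C, 1F, 2Br → 0 + 1 + 2 = +3
C1: 1C, 2O, 1I → 0 + 2 + 1 = +3
Difference: +3 − (+3) = 0.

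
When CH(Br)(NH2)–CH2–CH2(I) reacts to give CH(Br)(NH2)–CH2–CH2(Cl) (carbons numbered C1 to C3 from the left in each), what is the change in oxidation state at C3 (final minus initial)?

Before: C3 has 1 bond to C, 2 bonds to H, 1 bond to I → oxidation state -1.
After: C3 has 1 bond to C, 2 bonds to H, 1 bond to Cl → oxidation state -1.
Δ = -1 − (-1) = 0, so no net redox change at C3.

0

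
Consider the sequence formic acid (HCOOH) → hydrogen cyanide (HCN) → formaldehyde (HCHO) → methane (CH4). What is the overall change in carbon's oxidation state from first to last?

Carbon oxidation states along the series — formic acid: +2, hydrogen cyanide: +2, formaldehyde: 0, methane: -4.
Net change = -4 − (+2) = -6.

-6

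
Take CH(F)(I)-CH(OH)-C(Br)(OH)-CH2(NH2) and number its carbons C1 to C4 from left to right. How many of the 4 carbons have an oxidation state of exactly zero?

1

Tallying each carbon's bonds:
C1: 1C, 1H, 1F, 1I → 0 − 1 + 1 + 1 = +1
C2: 2C, 1H, 1O → 0 − 1 + 1 = 0
C3: 2C, 1O, 1Br → 0 + 1 + 1 = +2
C4: 1C, 2H, 1N → 0 − 2 + 1 = -1
1 carbon (C2) meets the condition.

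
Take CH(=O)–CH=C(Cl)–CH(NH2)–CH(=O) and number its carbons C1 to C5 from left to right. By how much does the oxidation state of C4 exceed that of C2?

C4: 2C, 1H, 1N → 0 − 1 + 1 = 0
C2: 3C, 1H → 0 − 1 = -1
Difference: 0 − (-1) = +1.

+1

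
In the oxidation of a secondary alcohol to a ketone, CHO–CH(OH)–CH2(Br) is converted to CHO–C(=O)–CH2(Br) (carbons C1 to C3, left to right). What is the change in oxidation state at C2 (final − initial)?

Before: C2 has 2 bonds to C, 1 bond to H, 1 bond to O → oxidation state 0.
After: C2 has 2 bonds to C, 2 bonds to O → oxidation state +2.
Δ = +2 − (0) = +2, so this is an oxidation at C2.

+2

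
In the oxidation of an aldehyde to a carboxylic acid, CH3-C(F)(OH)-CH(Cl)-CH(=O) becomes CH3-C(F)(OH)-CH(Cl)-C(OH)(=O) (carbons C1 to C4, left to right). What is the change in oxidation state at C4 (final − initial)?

+2

Before: C4 has 1 bond to C, 1 bond to H, 2 bonds to O → oxidation state +1.
After: C4 has 1 bond to C, 3 bonds to O → oxidation state +3.
Δ = +3 − (+1) = +2, so this is an oxidation at C4.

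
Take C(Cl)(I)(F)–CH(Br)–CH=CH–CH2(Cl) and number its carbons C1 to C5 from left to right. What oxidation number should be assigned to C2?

C2 has one bond to C (0), one bond to C (0), one bond to H (-1), one bond to Br (+1).
Oxidation state = 0 + 0 − 1 + 1 = 0.

0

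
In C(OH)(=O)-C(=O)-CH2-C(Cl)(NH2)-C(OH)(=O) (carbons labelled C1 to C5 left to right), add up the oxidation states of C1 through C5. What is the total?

Tallying each carbon's bonds:
C1: 1C, 3O → 0 + 3 = +3
C2: 2C, 2O → 0 + 2 = +2
C3: 2C, 2H → 0 − 2 = -2
C4: 2C, 1N, 1Cl → 0 + 1 + 1 = +2
C5: 1C, 3O → 0 + 3 = +3
Sum = +3 + 2 − 2 + 2 + 3 = +8.

+8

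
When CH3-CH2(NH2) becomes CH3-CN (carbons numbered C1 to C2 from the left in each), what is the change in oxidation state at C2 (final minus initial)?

Before: C2 has 1 bond to C, 2 bonds to H, 1 bond to N → oxidation state -1.
After: C2 has 1 bond to C, 3 bonds to N → oxidation state +3.
Δ = +3 − (-1) = +4, so this is an oxidation at C2.

+4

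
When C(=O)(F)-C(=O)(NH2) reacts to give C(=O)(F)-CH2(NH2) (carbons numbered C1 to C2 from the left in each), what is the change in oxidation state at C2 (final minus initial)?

-4

Before: C2 has 1 bond to C, 2 bonds to O, 1 bond to N → oxidation state +3.
After: C2 has 1 bond to C, 2 bonds to H, 1 bond to N → oxidation state -1.
Δ = -1 − (+3) = -4, so this is a reduction at C2.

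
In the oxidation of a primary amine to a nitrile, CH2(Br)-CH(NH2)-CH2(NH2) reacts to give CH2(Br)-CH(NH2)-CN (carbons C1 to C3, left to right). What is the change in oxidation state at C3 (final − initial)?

Before: C3 has 1 bond to C, 2 bonds to H, 1 bond to N → oxidation state -1.
After: C3 has 1 bond to C, 3 bonds to N → oxidation state +3.
Δ = +3 − (-1) = +4, so this is an oxidation at C3.

+4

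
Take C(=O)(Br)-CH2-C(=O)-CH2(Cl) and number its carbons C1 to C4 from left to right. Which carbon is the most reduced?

Tallying each carbon's bonds:
C1: 1C, 2O, 1Br → 0 + 2 + 1 = +3
C2: 2C, 2H → 0 − 2 = -2
C3: 2C, 2O → 0 + 2 = +2
C4: 1C, 2H, 1Cl → 0 − 2 + 1 = -1
The most reduced carbon is C2 at -2.

C2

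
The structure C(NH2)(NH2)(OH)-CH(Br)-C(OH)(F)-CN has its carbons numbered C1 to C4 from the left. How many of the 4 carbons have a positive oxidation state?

Assign +1 per bond to O/N/halogen, −1 per bond to H or an electropositive element, and 0 per bond to carbon. Tallying each carbon:
C1: 1C, 1O, 2N → 0 + 1 + 2 = +3
C2: 2C, 1H, 1Br → 0 − 1 + 1 = 0
C3: 2C, 1O, 1F → 0 + 1 + 1 = +2
C4: 1C, 3N → 0 + 3 = +3
3 carbons (C1, C3, C4) meet the condition.

3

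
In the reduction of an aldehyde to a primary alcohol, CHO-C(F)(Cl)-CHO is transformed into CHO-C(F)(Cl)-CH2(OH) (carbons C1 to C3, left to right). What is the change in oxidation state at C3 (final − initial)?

-2

Before: C3 has 1 bond to C, 1 bond to H, 2 bonds to O → oxidation state +1.
After: C3 has 1 bond to C, 2 bonds to H, 1 bond to O → oxidation state -1.
Δ = -1 − (+1) = -2, so this is a reduction at C3.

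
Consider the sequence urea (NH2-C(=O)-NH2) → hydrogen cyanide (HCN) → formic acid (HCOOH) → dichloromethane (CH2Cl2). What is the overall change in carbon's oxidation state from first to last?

-4

Carbon oxidation states along the series — urea: +4, hydrogen cyanide: +2, formic acid: +2, dichloromethane: 0.
Net change = 0 − (+4) = -4.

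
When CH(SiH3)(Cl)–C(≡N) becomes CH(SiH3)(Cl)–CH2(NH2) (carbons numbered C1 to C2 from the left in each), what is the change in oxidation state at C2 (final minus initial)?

Before: C2 has 1 bond to C, 3 bonds to N → oxidation state +3.
After: C2 has 1 bond to C, 2 bonds to H, 1 bond to N → oxidation state -1.
Δ = -1 − (+3) = -4, so this is a reduction at C2.

-4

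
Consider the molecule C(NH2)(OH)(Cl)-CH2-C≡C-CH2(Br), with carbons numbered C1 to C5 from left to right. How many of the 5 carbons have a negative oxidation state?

2

Tallying each carbon's bonds:
C1: 1C, 1O, 1N, 1Cl → 0 + 1 + 1 + 1 = +3
C2: 2C, 2H → 0 − 2 = -2
C3: 4C → 0 = 0
C4: 4C → 0 = 0
C5: 1C, 2H, 1Br → 0 − 2 + 1 = -1
2 carbons (C2, C5) meet the condition.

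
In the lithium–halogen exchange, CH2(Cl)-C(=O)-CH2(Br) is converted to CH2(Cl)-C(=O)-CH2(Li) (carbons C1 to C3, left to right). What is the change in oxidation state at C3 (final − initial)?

Before: C3 has 1 bond to C, 2 bonds to H, 1 bond to Br → oxidation state -1.
After: C3 has 1 bond to C, 2 bonds to H, 1 bond to Li → oxidation state -3.
Δ = -3 − (-1) = -2, so this is a reduction at C3.

-2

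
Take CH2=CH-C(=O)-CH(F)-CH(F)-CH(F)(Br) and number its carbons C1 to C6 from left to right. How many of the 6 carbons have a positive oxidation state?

2

Count +1 for every bond to an atom more electronegative than carbon and −1 for every bond to one less electronegative; C–C bonds are 0. Tallying each carbon:
C1: 2C, 2H → 0 − 2 = -2
C2: 3C, 1H → 0 − 1 = -1
C3: 2C, 2O → 0 + 2 = +2
C4: 2C, 1H, 1F → 0 − 1 + 1 = 0
C5: 2C, 1H, 1F → 0 − 1 + 1 = 0
C6: 1C, 1H, 1F, 1Br → 0 − 1 + 1 + 1 = +1
2 carbons (C3, C6) meet the condition.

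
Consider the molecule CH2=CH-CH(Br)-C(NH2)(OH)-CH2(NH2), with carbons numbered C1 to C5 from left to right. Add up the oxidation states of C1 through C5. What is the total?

Count +1 for every bond to an atom more electronegative than carbon and −1 for every bond to one less electronegative; C–C bonds are 0. Tallying each carbon:
C1: 2C, 2H → 0 − 2 = -2
C2: 3C, 1H → 0 − 1 = -1
C3: 2C, 1H, 1Br → 0 − 1 + 1 = 0
C4: 2C, 1O, 1N → 0 + 1 + 1 = +2
C5: 1C, 2H, 1N → 0 − 2 + 1 = -1
Sum = -2 − 1 + 0 + 2 − 1 = -2.

-2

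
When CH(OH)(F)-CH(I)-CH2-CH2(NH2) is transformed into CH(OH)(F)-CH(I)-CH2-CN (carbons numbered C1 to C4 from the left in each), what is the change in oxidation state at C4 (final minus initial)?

Before: C4 has 1 bond to C, 2 bonds to H, 1 bond to N → oxidation state -1.
After: C4 has 1 bond to C, 3 bonds to N → oxidation state +3.
Δ = +3 − (-1) = +4, so this is an oxidation at C4.

+4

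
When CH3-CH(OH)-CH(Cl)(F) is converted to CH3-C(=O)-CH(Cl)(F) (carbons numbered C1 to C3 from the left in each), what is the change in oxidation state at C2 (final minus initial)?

+2

Before: C2 has 2 bonds to C, 1 bond to H, 1 bond to O → oxidation state 0.
After: C2 has 2 bonds to C, 2 bonds to O → oxidation state +2.
Δ = +2 − (0) = +2, so this is an oxidation at C2.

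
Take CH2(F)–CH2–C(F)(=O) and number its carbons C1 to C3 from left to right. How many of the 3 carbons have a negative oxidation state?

Bonds to more-electronegative neighbours contribute +1 each, bonds to H or metals contribute −1 each, and C–C bonds contribute 0. Tallying each carbon:
C1: 1C, 2H, 1F → 0 − 2 + 1 = -1
C2: 2C, 2H → 0 − 2 = -2
C3: 1C, 2O, 1F → 0 + 2 + 1 = +3
2 carbons (C1, C2) meet the condition.

2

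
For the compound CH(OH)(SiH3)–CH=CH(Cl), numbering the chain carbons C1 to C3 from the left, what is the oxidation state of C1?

C1 has one bond to C (0), one bond to H (-1), one bond to O (+1), one bond to Si (-1).
Oxidation state = 0 − 1 + 1 − 1 = -1.

-1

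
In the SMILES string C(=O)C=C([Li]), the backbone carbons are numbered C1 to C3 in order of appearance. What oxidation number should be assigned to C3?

-2

Each bond to a more electronegative atom (O, N, halogen) counts +1, each bond to a less electronegative atom (H, metal, B, Si) counts −1, and each C–C bond counts 0.
C3 has a double bond to C (2×0 = 0), one bond to Li (-1), one bond to H (-1).
Oxidation state = 0 − 1 − 1 = -2.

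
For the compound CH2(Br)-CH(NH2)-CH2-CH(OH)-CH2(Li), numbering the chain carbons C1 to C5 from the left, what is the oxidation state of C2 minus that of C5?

C2: 2C, 1H, 1N → 0 − 1 + 1 = 0
C5: 1C, 2H, 1Li → 0 − 2 − 1 = -3
Difference: 0 − (-3) = +3.

+3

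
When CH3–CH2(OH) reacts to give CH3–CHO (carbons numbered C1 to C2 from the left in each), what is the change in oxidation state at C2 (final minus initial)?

Before: C2 has 1 bond to C, 2 bonds to H, 1 bond to O → oxidation state -1.
After: C2 has 1 bond to C, 1 bond to H, 2 bonds to O → oxidation state +1.
Δ = +1 − (-1) = +2, so this is an oxidation at C2.

+2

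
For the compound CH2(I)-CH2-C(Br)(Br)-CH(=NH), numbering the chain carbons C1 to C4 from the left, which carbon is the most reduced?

C2

Bonds to more-electronegative neighbours contribute +1 each, bonds to H or metals contribute −1 each, and C–C bonds contribute 0. Tallying each carbon:
C1: 1C, 2H, 1I → 0 − 2 + 1 = -1
C2: 2C, 2H → 0 − 2 = -2
C3: 2C, 2Br → 0 + 2 = +2
C4: 1C, 1H, 2N → 0 − 1 + 2 = +1
The most reduced carbon is C2 at -2.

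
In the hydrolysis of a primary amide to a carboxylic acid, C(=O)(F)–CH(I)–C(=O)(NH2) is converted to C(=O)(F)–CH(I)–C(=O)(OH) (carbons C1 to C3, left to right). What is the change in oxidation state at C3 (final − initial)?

Before: C3 has 1 bond to C, 2 bonds to O, 1 bond to N → oxidation state +3.
After: C3 has 1 bond to C, 3 bonds to O → oxidation state +3.
Δ = +3 − (+3) = 0, so no net redox change at C3.

0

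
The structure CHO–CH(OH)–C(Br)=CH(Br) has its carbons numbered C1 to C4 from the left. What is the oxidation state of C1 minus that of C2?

+1

C1: 1C, 1H, 2O → 0 − 1 + 2 = +1
C2: 2C, 1H, 1O → 0 − 1 + 1 = 0
Difference: +1 − (0) = +1.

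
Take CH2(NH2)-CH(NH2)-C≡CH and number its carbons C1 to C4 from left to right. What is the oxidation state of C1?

C1 has one bond to C (0), one bond to H (-1), one bond to N (+1), one bond to H (-1).
Oxidation state = 0 − 1 + 1 − 1 = -1.

-1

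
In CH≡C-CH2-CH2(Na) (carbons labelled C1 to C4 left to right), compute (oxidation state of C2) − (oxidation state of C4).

+3

C2: 4C → 0 = 0
C4: 1C, 2H, 1Na → 0 − 2 − 1 = -3
Difference: 0 − (-3) = +3.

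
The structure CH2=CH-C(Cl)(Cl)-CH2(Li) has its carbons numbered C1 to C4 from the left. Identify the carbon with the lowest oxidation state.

C4

Tallying each carbon's bonds:
C1: 2C, 2H → 0 − 2 = -2
C2: 3C, 1H → 0 − 1 = -1
C3: 2C, 2Cl → 0 + 2 = +2
C4: 1C, 2H, 1Li → 0 − 2 − 1 = -3
The most reduced carbon is C4 at -3.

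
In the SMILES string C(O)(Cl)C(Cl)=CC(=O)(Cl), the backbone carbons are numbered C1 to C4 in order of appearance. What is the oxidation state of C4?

C4 has one bond to C (0), a double bond to O (2×+1 = +2), one bond to Cl (+1).
Oxidation state = 0 + 2 + 1 = +3.

+3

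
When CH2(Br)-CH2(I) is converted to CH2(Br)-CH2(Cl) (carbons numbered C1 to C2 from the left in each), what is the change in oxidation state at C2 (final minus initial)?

Before: C2 has 1 bond to C, 2 bonds to H, 1 bond to I → oxidation state -1.
After: C2 has 1 bond to C, 2 bonds to H, 1 bond to Cl → oxidation state -1.
Δ = -1 − (-1) = 0, so no net redox change at C2.

0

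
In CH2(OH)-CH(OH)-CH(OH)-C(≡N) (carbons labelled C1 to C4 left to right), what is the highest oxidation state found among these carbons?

+3

Tallying each carbon's bonds:
C1: 1C, 2H, 1O → 0 − 2 + 1 = -1
C2: 2C, 1H, 1O → 0 − 1 + 1 = 0
C3: 2C, 1H, 1O → 0 − 1 + 1 = 0
C4: 1C, 3N → 0 + 3 = +3
The highest value is +3.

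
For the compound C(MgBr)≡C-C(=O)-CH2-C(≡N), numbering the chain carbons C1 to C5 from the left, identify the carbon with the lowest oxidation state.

C4

Bonds to more-electronegative neighbours contribute +1 each, bonds to H or metals contribute −1 each, and C–C bonds contribute 0. Tallying each carbon:
C1: 3C, 1Mg → 0 − 1 = -1
C2: 4C → 0 = 0
C3: 2C, 2O → 0 + 2 = +2
C4: 2C, 2H → 0 − 2 = -2
C5: 1C, 3N → 0 + 3 = +3
The most reduced carbon is C4 at -2.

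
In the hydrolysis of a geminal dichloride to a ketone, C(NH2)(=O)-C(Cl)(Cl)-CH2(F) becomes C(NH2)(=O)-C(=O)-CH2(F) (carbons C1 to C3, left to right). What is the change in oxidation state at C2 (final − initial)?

Before: C2 has 2 bonds to C, 2 bonds to Cl → oxidation state +2.
After: C2 has 2 bonds to C, 2 bonds to O → oxidation state +2.
Δ = +2 − (+2) = 0, so no net redox change at C2.

0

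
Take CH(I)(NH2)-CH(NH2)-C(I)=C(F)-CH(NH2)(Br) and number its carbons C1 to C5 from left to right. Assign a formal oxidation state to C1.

Count +1 for every bond to an atom more electronegative than carbon and −1 for every bond to one less electronegative; C–C bonds are 0.
C1 has one bond to C (0), one bond to H (-1), one bond to I (+1), one bond to N (+1).
Oxidation state = 0 − 1 + 1 + 1 = +1.

+1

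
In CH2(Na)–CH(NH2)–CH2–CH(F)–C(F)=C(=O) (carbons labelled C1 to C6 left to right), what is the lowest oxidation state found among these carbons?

Bonds to more-electronegative neighbours contribute +1 each, bonds to H or metals contribute −1 each, and C–C bonds contribute 0. Tallying each carbon:
C1: 1C, 2H, 1Na → 0 − 2 − 1 = -3
C2: 2C, 1H, 1N → 0 − 1 + 1 = 0
C3: 2C, 2H → 0 − 2 = -2
C4: 2C, 1H, 1F → 0 − 1 + 1 = 0
C5: 3C, 1F → 0 + 1 = +1
C6: 2C, 2O → 0 + 2 = +2
The lowest value is -3.

-3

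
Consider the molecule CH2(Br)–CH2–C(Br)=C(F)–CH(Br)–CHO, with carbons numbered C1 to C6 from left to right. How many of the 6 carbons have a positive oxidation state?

Tallying each carbon's bonds:
C1: 1C, 2H, 1Br → 0 − 2 + 1 = -1
C2: 2C, 2H → 0 − 2 = -2
C3: 3C, 1Br → 0 + 1 = +1
C4: 3C, 1F → 0 + 1 = +1
C5: 2C, 1H, 1Br → 0 − 1 + 1 = 0
C6: 1C, 1H, 2O → 0 − 1 + 2 = +1
3 carbons (C3, C4, C6) meet the condition.

3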